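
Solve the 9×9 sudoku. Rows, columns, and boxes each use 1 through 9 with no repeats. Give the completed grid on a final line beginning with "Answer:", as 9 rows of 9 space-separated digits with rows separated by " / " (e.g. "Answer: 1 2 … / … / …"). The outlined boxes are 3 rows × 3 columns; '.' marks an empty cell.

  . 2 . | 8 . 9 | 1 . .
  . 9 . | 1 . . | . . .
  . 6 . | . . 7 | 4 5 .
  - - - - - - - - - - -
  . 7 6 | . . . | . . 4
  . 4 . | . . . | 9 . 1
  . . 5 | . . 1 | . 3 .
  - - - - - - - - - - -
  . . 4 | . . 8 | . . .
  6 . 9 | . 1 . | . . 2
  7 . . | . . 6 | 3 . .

Step 1. [r6c2∈{8}] r6c2 is down to just 8 ⇒ r6c2=8.
Step 2. [r4c7∈{2,5,8}] 5 has one home in box 6: r4c7 ⇒ r4c7=5.
Step 3. [r9c3∈{1,2,8}] box 7 places 8 nowhere but r9c3. So r9c3=8.
Step 4. [r7c1∈{1,2,3,5}] in box 7, 2 fits only at r7c1. So r7c1=2.
Step 5. [r5c1∈{3}] r5c1 has the single candidate 3, so r5c1=3.
Step 6. [r3c9∈{3,8,9}] row 3 places 9 nowhere but r3c9, so r3c9=9.
Step 7. [r2c9∈{3,6,7,8}] r2c9 is the only open cell in col 9 admitting 8, so r2c9=8.
Step 8. [r5c3∈{2}] r5c3 has the single candidate 2 ⇒ r5c3=2.
Step 9. [r1c9∈{3,6,7}] across col 9, 3 lands solely at r1c9, so r1c9=3.
Step 10. [r5c6∈{5}] r5c6 has the single candidate 5 ⇒ r5c6=5.
Step 11. [r9c9∈{5}] r9c9 has the single candidate 5 ⇒ r9c9=5.
Step 12. [r6c1∈{9}] r6c1 has the single candidate 9. So r6c1=9.
Step 13. [r8c7∈{7,8}] r8c7 is the only open cell in col 7 admitting 8. So r8c7=8.
Step 14. [r9c2∈{1}] r9c2 has the single candidate 1 ⇒ r9c2=1.
Step 15. [r7c8∈{1,6,7,9}] row 7 places 1 nowhere but r7c8, so r7c8=1.
Step 16. [r9c8∈{4,9}] col 8 places 9 nowhere but r9c8, so r9c8=9.
Step 17. [r8c8∈{4,7}] col 8 places 4 nowhere but r8c8. So r8c8=4.
Step 18. [r8c6∈{3}] nothing but 3 survives at r8c6. So r8c6=3.
Step 19. [r4c6∈{2}] r4c6 is down to just 2. So r4c6=2.
Step 20. [r8c4∈{5,7}] r8c4 is the only open cell in row 8 admitting 7, so r8c4=7.
Step 21. [r5c4∈{6}] nothing but 6 survives at r5c4 ⇒ r5c4=6.
Step 22. [r2c8∈{2,6,7}] across col 8, 2 lands solely at r2c8. So r2c8=2.
Step 23. [r1c8∈{6,7}] in col 8, 6 fits only at r1c8. So r1c8=6.
Step 24. [r5c8∈{7,8}] across col 8, 7 lands solely at r5c8 ⇒ r5c8=7.
Step 25. [r2c6∈{4}] r2c6 has the single candidate 4, so r2c6=4.
Step 26. [r7c4∈{5,9}] in col 4, 5 fits only at r7c4. So r7c4=5.
Step 27. [r2c1∈{5}] nothing but 5 survives at r2c1 ⇒ r2c1=5.
Step 28. [r4c4∈{3,9}] 9 has one home in col 4: r4c4. So r4c4=9.
Step 29. [r3c4∈{2,3}] across col 4, 3 lands solely at r3c4, so r3c4=3.
Step 30. [r7c9∈{6,7}] r7c9 is the only open cell in col 9 admitting 7 ⇒ r7c9=7.
Step 31. [r6c4∈{4}] r6c4's peers cover all but 4 ⇒ r6c4=4.
Step 32. [r6c7∈{2,6}] row 6 places 2 nowhere but r6c7, so r6c7=2.
Step 33. [r9c5∈{2,4}] r9c5 is the only open cell in row 9 admitting 4 ⇒ r9c5=4.
Step 34. [r1c3∈{7}] r1c3 is down to just 7, so r1c3=7.
Step 35. [r3c3∈{1}] r3c3 has the single candidate 1, so r3c3=1.
Step 36. [r4c5∈{3,8}] row 4 places 3 nowhere but r4c5, so r4c5=3.
Step 37. [r8c2∈{5}] nothing but 5 survives at r8c2. So r8c2=5.
Step 38. [r2c5∈{6}] r2c5 has the single candidate 6 ⇒ r2c5=6.
Step 39. [r2c7∈{7}] nothing but 7 survives at r2c7, so r2c7=7.
Step 40. [r1c5∈{5}] r1c5 has the single candidate 5. So r1c5=5.
Step 41. [r7c7∈{6}] r7c7 has the single candidate 6. So r7c7=6.
Step 42. [r7c5∈{9}] only 9 remains possible at r7c5 ⇒ r7c5=9.
Step 43. [r4c1∈{1}] r4c1 is down to just 1, so r4c1=1.
Step 44. [r6c5∈{7}] nothing but 7 survives at r6c5. So r6c5=7.
Step 45. [r5c5∈{8}] r5c5 has the single candidate 8, so r5c5=8.
Step 46. [r9c4∈{2}] r9c4's peers cover all but 2, so r9c4=2.
Step 47. [r1c1∈{4}] only 4 remains possible at r1c1. So r1c1=4.
Step 48. [r7c2∈{3}] r7c2's peers cover all but 3. So r7c2=3.
Step 49. [r6c9∈{6}] r6c9 is down to just 6 ⇒ r6c9=6.
Step 50. [r3c5∈{2}] nothing but 2 survives at r3c5 ⇒ r3c5=2.
Step 51. [r3c1∈{8}] r3c1 is down to just 8, so r3c1=8.
Step 52. [r4c8∈{8}] r4c8's peers cover all but 8. So r4c8=8.
Step 53. [r2c3∈{3}] r2c3 has the single candidate 3 ⇒ r2c3=3.

Answer: 4 2 7 8 5 9 1 6 3 / 5 9 3 1 6 4 7 2 8 / 8 6 1 3 2 7 4 5 9 / 1 7 6 9 3 2 5 8 4 / 3 4 2 6 8 5 9 7 1 / 9 8 5 4 7 1 2 3 6 / 2 3 4 5 9 8 6 1 7 / 6 5 9 7 1 3 8 4 2 / 7 1 8 2 4 6 3 9 5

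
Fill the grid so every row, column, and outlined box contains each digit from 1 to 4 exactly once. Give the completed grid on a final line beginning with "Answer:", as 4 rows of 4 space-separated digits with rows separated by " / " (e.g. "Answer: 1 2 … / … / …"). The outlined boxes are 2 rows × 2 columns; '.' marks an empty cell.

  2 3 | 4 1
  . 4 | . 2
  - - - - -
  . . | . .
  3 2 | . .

Step 1. [r3c1∈{1,4}] col 1 places 4 nowhere but r3c1 ⇒ r3c1=4.
Step 2. [r3c3∈{1,2,3}] 2 has one home in row 3: r3c3 ⇒ r3c3=2.
Step 3. [r3c4∈{3}] r3c4 is down to just 3, so r3c4=3.
Step 4. [r3c2∈{1}] r3c2 is down to just 1. So r3c2=1.
Step 5. [r4c4∈{4}] r4c4 is down to just 4 ⇒ r4c4=4.
Step 6. [r2c1∈{1}] only 1 remains possible at r2c1, so r2c1=1.
Step 7. [r2c3∈{3}] r2c3's peers cover all but 3. So r2c3=3.
Step 8. [r4c3∈{1}] nothing but 1 survives at r4c3. So r4c3=1.

Answer: 2 3 4 1 / 1 4 3 2 / 4 1 2 3 / 3 2 1 4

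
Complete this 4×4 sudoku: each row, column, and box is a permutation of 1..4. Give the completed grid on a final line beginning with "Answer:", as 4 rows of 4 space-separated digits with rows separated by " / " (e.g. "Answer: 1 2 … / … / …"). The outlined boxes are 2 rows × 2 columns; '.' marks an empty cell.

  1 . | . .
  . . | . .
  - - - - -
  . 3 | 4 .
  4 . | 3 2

Step 1. [r1c3∈{2}] only 2 remains possible at r1c3 ⇒ r1c3=2.
Step 2. [r2c1∈{2,3}] r2c1 is the only open cell in col 1 admitting 3. So r2c1=3.
Step 3. [r1c2∈{4}] r1c2 is down to just 4. So r1c2=4.
Step 4. [r3c4∈{1}] r3c4 has the single candidate 1 ⇒ r3c4=1.
Step 5. [r2c3∈{1}] r2c3 is down to just 1. So r2c3=1.
Step 6. [r1c4∈{3}] only 3 remains possible at r1c4, so r1c4=3.
Step 7. [r2c4∈{4}] r2c4's peers cover all but 4. So r2c4=4.
Step 8. [r3c1∈{2}] only 2 remains possible at r3c1 ⇒ r3c1=2.
Step 9. [r2c2∈{2}] only 2 remains possible at r2c2, so r2c2=2.
Step 10. [r4c2∈{1}] r4c2 is down to just 1. So r4c2=1.

Answer: 1 4 2 3 / 3 2 1 4 / 2 3 4 1 / 4 1 3 2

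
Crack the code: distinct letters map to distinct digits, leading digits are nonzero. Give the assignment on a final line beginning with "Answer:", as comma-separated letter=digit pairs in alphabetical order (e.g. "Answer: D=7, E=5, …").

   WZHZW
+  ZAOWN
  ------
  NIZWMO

Step 1. [col 1: W + N ≡ O (mod 10)] several values work for W in column 1 (W + N ≡ O (mod 10), carry-in 0); try W=5 ⇒ W=5.
Step 2. [col 1: W + N ≡ O (mod 10)] several values work for N in column 1 (W + N ≡ O (mod 10), carry-in 0); try N=1. So N=1.
Step 3. [col 1: W + N ≡ O (mod 10)] column 1 reads W+N+carry(0)=O with W=5, N=1; with digits 1,5 already taken and all letters distinct, the only value for O is 6. So O=6.
Step 4. [col 2: Z + W ≡ M (mod 10)] no forcing yet in column 2 (carry-in 0); Z=7 is free and consistent — try it. So Z=7.
Step 5. [col 2: Z + W ≡ M (mod 10)] column 2 reads Z+W+carry(0)=M with Z=7, W=5; with digits 1,5,6,7 already taken and all letters distinct, the only value for M is 2 ⇒ M=2.
Step 6. [col 3: H + O ≡ W (mod 10)] column 3 reads H+O+carry(1)=W with O=6, W=5; with digits 1,2,5,6,7 already taken and all letters distinct, the only value for H is 8 ⇒ H=8.
Step 7. [col 4: Z + A ≡ Z (mod 10)] from column 4 (Z=7, carry-in 1, digits 1,2,5,6,7,8 already taken and all letters distinct): A must equal 9. So A=9.
Step 8. [col 5: W + Z ≡ I (mod 10)] from column 5 (W=5, Z=7, carry-in 1, digits 1,2,5,6,7,8,9 already taken and all letters distinct): I must equal 3. So I=3.

Answer: A=9, H=8, I=3, M=2, N=1, O=6, W=5, Z=7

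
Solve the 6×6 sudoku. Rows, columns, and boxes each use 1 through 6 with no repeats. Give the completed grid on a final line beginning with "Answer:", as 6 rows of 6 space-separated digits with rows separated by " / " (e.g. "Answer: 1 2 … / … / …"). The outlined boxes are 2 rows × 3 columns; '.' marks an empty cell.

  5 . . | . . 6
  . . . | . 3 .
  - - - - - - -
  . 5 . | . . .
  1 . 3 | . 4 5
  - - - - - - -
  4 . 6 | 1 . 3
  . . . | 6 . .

Step 1. [r5c2∈{2}] r5c2 has the single candidate 2. So r5c2=2.
Step 2. [r4c4∈{2}] r4c4's peers cover all but 2 ⇒ r4c4=2.
Step 3. [r1c4∈{4}] r1c4 is down to just 4 ⇒ r1c4=4.
Step 4. [r2c2∈{1,4,6}] col 2 places 4 nowhere but r2c2. So r2c2=4.
Step 5. [r3c6∈{1}] only 1 remains possible at r3c6 ⇒ r3c6=1.
Step 6. [r2c3∈{1,2}] row 2 places 1 nowhere but r2c3, so r2c3=1.
Step 7. [r2c6∈{2}] r2c6 has the single candidate 2 ⇒ r2c6=2.
Step 8. [r3c1∈{2,6}] in col 1, 2 fits only at r3c1, so r3c1=2.
Step 9. [r6c3∈{5}] only 5 remains possible at r6c3, so r6c3=5.
Step 10. [r1c2∈{3}] r1c2 is down to just 3. So r1c2=3.
Step 11. [r2c1∈{6}] r2c1 has the single candidate 6, so r2c1=6.
Step 12. [r3c4∈{3}] r3c4 is down to just 3, so r3c4=3.
Step 13. [r5c5∈{5}] r5c5 has the single candidate 5 ⇒ r5c5=5.
Step 14. [r2c4∈{5}] r2c4's peers cover all but 5 ⇒ r2c4=5.
Step 15. [r6c1∈{3}] r6c1's peers cover all but 3 ⇒ r6c1=3.
Step 16. [r6c6∈{4}] only 4 remains possible at r6c6 ⇒ r6c6=4.
Step 17. [r6c5∈{2}] r6c5's peers cover all but 2, so r6c5=2.
Step 18. [r3c3∈{4}] r3c3's peers cover all but 4 ⇒ r3c3=4.
Step 19. [r4c2∈{6}] r4c2 is down to just 6 ⇒ r4c2=6.
Step 20. [r1c3∈{2}] r1c3 is down to just 2. So r1c3=2.
Step 21. [r1c5∈{1}] r1c5 has the single candidate 1. So r1c5=1.
Step 22. [r6c2∈{1}] only 1 remains possible at r6c2 ⇒ r6c2=1.
Step 23. [r3c5∈{6}] nothing but 6 survives at r3c5, so r3c5=6.

Answer: 5 3 2 4 1 6 / 6 4 1 5 3 2 / 2 5 4 3 6 1 / 1 6 3 2 4 5 / 4 2 6 1 5 3 / 3 1 5 6 2 4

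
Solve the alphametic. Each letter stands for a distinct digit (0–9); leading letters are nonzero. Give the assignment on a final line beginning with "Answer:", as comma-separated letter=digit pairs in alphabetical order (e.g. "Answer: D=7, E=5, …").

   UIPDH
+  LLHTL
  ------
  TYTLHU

Step 1. [col 1: H + L ≡ U (mod 10)] L=6 is one option consistent with column 1 (H + L ≡ U (mod 10), carry-in 0) — take it ⇒ L=6.
Step 2. [col 1: H + L ≡ U (mod 10)] no forcing yet in column 1 (carry-in 0); H=7 is free and consistent — try it, so H=7.
Step 3. [col 1: H + L ≡ U (mod 10)] column 1 reads H+L+carry(0)=U with H=7, L=6; with digits 6,7 already taken and all letters distinct, the only value for U is 3 ⇒ U=3.
Step 4. [col 2: D + T ≡ H (mod 10)] several values work for T in column 2 (D + T ≡ H (mod 10), carry-in 1); try T=1 ⇒ T=1.
Step 5. [col 2: D + T ≡ H (mod 10)] column 2: given T=1, H=7, carry-in 1, and digits 1,3,6,7 already taken and all letters distinct, D+T≡H (mod 10) forces D=5. So D=5.
Step 6. [col 3: P + H ≡ L (mod 10)] column 3 reads P+H+carry(0)=L with H=7, L=6; with digits 1,3,5,6,7 already taken and all letters distinct, the only value for P is 9 ⇒ P=9.
Step 7. [col 4: I + L ≡ T (mod 10)] in column 4 we have I+L≡T with carry-in 1; given L=6, T=1 and digits 1,3,5,6,7,9 already taken and all letters distinct, that pins I to 4 ⇒ I=4.
Step 8. [col 5: U + L ≡ Y (mod 10)] column 5: given U=3, L=6, carry-in 1, and digits 1,3,4,5,6,7,9 already taken and all letters distinct, U+L≡Y (mod 10) forces Y=0 ⇒ Y=0.

Answer: D=5, H=7, I=4, L=6, P=9, T=1, U=3, Y=0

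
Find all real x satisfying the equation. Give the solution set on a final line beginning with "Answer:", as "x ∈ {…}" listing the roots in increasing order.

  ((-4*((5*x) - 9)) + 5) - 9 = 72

Step 1. [((-4*((5*x) - 9)) + 5) - 9 = 72] 9 comes off first (add 9), so sub: (-4*((5*x) - 9)) + 5 = 81.
Step 2. [(-4*((5*x) - 9)) + 5 = 81] +5 is outermost — subtract 5 both sides. So sub: -4*((5*x) - 9) = 76.
Step 3. [-4*((5*x) - 9) = 76] divide by the outer -4. So div: (5*x) - 9 = -19.
Step 4. [(5*x) - 9 = -19] -9 is outermost — add 9 both sides, so sub: 5*x = -10.
Step 5. [5*x = -10] 5·(inner) — divide through by 5 ⇒ div: x = -2.

Answer: x ∈ {-2}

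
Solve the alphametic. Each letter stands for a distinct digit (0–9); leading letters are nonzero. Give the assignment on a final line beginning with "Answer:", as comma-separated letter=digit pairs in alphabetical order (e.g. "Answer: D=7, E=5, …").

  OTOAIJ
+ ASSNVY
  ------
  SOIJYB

Step 1. [col 1: J + Y ≡ B (mod 10)] B=5 is one option consistent with column 1 (J + Y ≡ B (mod 10), carry-in 0) — take it ⇒ B=5.
Step 2. [col 1: J + Y ≡ B (mod 10)] column 1 (J + Y ≡ B (mod 10), carry-in 0) doesn't pin Y yet; pick Y=3 and continue ⇒ Y=3.
Step 3. [col 1: J + Y ≡ B (mod 10)] from column 1 (Y=3, B=5, carry-in 0, digits 3,5 already taken and all letters distinct): J must equal 2 ⇒ J=2.
Step 4. [col 2: I + V ≡ Y (mod 10)] I=4 is one option consistent with column 2 (I + V ≡ Y (mod 10), carry-in 0) — take it ⇒ I=4.
Step 5. [col 2: I + V ≡ Y (mod 10)] in column 2 we have I+V≡Y with carry-in 0; given I=4, Y=3 and digits 2,3,4,5 already taken and all letters distinct, that pins V to 9. So V=9.
Step 6. [col 3: A + N ≡ J (mod 10)] no forcing yet in column 3 (carry-in 1); A=1 is free and consistent — try it. So A=1.
Step 7. [col 3: A + N ≡ J (mod 10)] in column 3 we have A+N≡J with carry-in 1; given A=1, J=2 and digits 1,2,3,4,5,9 already taken and all letters distinct, that pins N to 0 ⇒ N=0.
Step 8. [col 4: O + S ≡ I (mod 10)] several values work for O in column 4 (O + S ≡ I (mod 10), carry-in 0); try O=6. So O=6.
Step 9. [col 4: O + S ≡ I (mod 10)] in column 4 we have O+S≡I with carry-in 0; given O=6, I=4 and digits 0,1,2,3,4,5,6,9 already taken and all letters distinct, that pins S to 8, so S=8.
Step 10. [col 5: T + S ≡ O (mod 10)] from column 5 (S=8, O=6, carry-in 1, digits 0,1,2,3,4,5,6,8,9 already taken and all letters distinct): T must equal 7. So T=7.

Answer: A=1, B=5, I=4, J=2, N=0, O=6, S=8, T=7, V=9, Y=3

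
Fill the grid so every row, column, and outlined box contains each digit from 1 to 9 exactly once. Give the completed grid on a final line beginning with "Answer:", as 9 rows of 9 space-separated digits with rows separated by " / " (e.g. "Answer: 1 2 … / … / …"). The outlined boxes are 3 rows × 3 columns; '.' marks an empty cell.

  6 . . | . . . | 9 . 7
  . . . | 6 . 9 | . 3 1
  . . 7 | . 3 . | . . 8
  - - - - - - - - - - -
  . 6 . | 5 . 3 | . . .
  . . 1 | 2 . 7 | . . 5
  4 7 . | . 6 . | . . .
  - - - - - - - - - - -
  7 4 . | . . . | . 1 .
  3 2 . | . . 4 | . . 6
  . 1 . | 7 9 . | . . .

Step 1. [r6c3∈{2,3,5,8,9}] in row 6, 5 fits only at r6c3. So r6c3=5.
Step 2. [r9c1∈{5,8}] across box 7, 5 lands solely at r9c1 ⇒ r9c1=5.
Step 3. [r5c2∈{3,8,9}] in box 4, 3 fits only at r5c2 ⇒ r5c2=3.
Step 4. [r6c4∈{1,8,9}] col 4 places 9 nowhere but r6c4. So r6c4=9.
Step 5. [r3c1∈{1,2,9}] in col 1, 1 fits only at r3c1 ⇒ r3c1=1.
Step 6. [r3c4∈{4}] only 4 remains possible at r3c4, so r3c4=4.
Step 7. [r1c3∈{2,3,4,8}] 3 has one home in row 1: r1c3 ⇒ r1c3=3.
Step 8. [r1c8∈{2,4,5}] across row 1, 4 lands solely at r1c8, so r1c8=4.
Step 9. [r7c4∈{3,8}] 3 has one home in col 4: r7c4, so r7c4=3.
Step 10. [r2c5∈{2,5,7,8}] r2c5 is the only open cell in row 2 admitting 7 ⇒ r2c5=7.
Step 11. [r2c3∈{2,4,8}] row 2 places 4 nowhere but r2c3. So r2c3=4.
Step 12. [r4c3∈{2,8,9}] r4c3 is the only open cell in col 3 admitting 2 ⇒ r4c3=2.
Step 13. [r2c1∈{2,8}] in col 1, 2 fits only at r2c1, so r2c1=2.
Step 14. [r2c7∈{5}] nothing but 5 survives at r2c7. So r2c7=5.
Step 15. [r8c8∈{5,7,8,9}] in col 8, 5 fits only at r8c8, so r8c8=5.
Step 16. [r4c8∈{7,8,9}] 7 has one home in col 8: r4c8, so r4c8=7.
Step 17. [r5c8∈{6,8,9}] col 8 places 9 nowhere but r5c8 ⇒ r5c8=9.
Step 18. [r4c9∈{4}] r4c9 has the single candidate 4 ⇒ r4c9=4.
Step 19. [r9c7∈{2,3,4,8}] across row 9, 4 lands solely at r9c7. So r9c7=4.
Step 20. [r6c7∈{1,2,3,8}] 3 has one home in col 7: r6c7. So r6c7=3.
Step 21. [r6c6∈{1,8}] r6c6 is the only open cell in row 6 admitting 1. So r6c6=1.
Step 22. [r4c5∈{8}] nothing but 8 survives at r4c5. So r4c5=8.
Step 23. [r6c9∈{2}] r6c9 has the single candidate 2. So r6c9=2.
Step 24. [r8c5∈{1}] nothing but 1 survives at r8c5. So r8c5=1.
Step 25. [r8c4∈{8}] r8c4's peers cover all but 8 ⇒ r8c4=8.
Step 26. [r1c6∈{2,5,8}] 8 has one home in col 6: r1c6, so r1c6=8.
Step 27. [r1c5∈{2,5}] r1c5 is the only open cell in row 1 admitting 2, so r1c5=2.
Step 28. [r3c6∈{5}] r3c6 is down to just 5 ⇒ r3c6=5.
Step 29. [r6c8∈{8}] r6c8's peers cover all but 8. So r6c8=8.
Step 30. [r9c8∈{2}] r9c8's peers cover all but 2 ⇒ r9c8=2.
Step 31. [r9c6∈{6}] r9c6 has the single candidate 6. So r9c6=6.
Step 32. [r7c3∈{6,8,9}] row 7 places 6 nowhere but r7c3. So r7c3=6.
Step 33. [r3c8∈{6}] nothing but 6 survives at r3c8, so r3c8=6.
Step 34. [r8c3∈{9}] r8c3 is down to just 9. So r8c3=9.
Step 35. [r9c3∈{8}] r9c3 is down to just 8 ⇒ r9c3=8.
Step 36. [r5c7∈{6}] only 6 remains possible at r5c7, so r5c7=6.
Step 37. [r7c9∈{9}] r7c9 is down to just 9, so r7c9=9.
Step 38. [r2c2∈{8}] nothing but 8 survives at r2c2. So r2c2=8.
Step 39. [r7c6∈{2}] nothing but 2 survives at r7c6, so r7c6=2.
Step 40. [r1c2∈{5}] r1c2 is down to just 5, so r1c2=5.
Step 41. [r8c7∈{7}] r8c7 is down to just 7 ⇒ r8c7=7.
Step 42. [r3c2∈{9}] nothing but 9 survives at r3c2, so r3c2=9.
Step 43. [r3c7∈{2}] r3c7 has the single candidate 2 ⇒ r3c7=2.
Step 44. [r4c7∈{1}] nothing but 1 survives at r4c7 ⇒ r4c7=1.
Step 45. [r7c5∈{5}] r7c5 is down to just 5 ⇒ r7c5=5.
Step 46. [r9c9∈{3}] r9c9's peers cover all but 3 ⇒ r9c9=3.
Step 47. [r4c1∈{9}] nothing but 9 survives at r4c1, so r4c1=9.
Step 48. [r7c7∈{8}] r7c7's peers cover all but 8, so r7c7=8.
Step 49. [r1c4∈{1}] nothing but 1 survives at r1c4 ⇒ r1c4=1.
Step 50. [r5c1∈{8}] r5c1 has the single candidate 8. So r5c1=8.
Step 51. [r5c5∈{4}] r5c5 has the single candidate 4. So r5c5=4.

Answer: 6 5 3 1 2 8 9 4 7 / 2 8 4 6 7 9 5 3 1 / 1 9 7 4 3 5 2 6 8 / 9 6 2 5 8 3 1 7 4 / 8 3 1 2 4 7 6 9 5 / 4 7 5 9 6 1 3 8 2 / 7 4 6 3 5 2 8 1 9 / 3 2 9 8 1 4 7 5 6 / 5 1 8 7 9 6 4 2 3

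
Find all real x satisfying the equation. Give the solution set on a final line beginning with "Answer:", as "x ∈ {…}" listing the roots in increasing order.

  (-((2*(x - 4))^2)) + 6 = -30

Step 1. [(-((2*(x - 4))^2)) + 6 = -30] peel the +6: subtract 6 from each side ⇒ sub: -((2*(x - 4))^2) = -36.
Step 2. [-((2*(x - 4))^2) = -36] leading − — multiply by −1, so neg: (2*(x - 4))^2 = 36.
Step 3. [(2*(x - 4))^2 = 36] 36 ≥ 0, LHS is (·)² — take ±√ ⇒ sqrt: 2*(x - 4) = 6 or -6.
Step 4. [2*(x - 4) = 6 or -6] divide by the outer 2 ⇒ div: x - 4 = 3 or -3.
Step 5. [x - 4 = 3 or -3] peel the -4: add 4 from each side. So sub: x = 7 or 1.

Answer: x ∈ {1, 7}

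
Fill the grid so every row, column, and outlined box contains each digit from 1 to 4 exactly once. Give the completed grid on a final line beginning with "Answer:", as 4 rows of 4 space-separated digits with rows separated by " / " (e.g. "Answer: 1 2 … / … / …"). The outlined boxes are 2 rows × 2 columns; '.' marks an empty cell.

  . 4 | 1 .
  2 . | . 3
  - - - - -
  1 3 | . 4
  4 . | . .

Step 1. [r4c2∈{2}] r4c2 has the single candidate 2 ⇒ r4c2=2.
Step 2. [r1c4∈{2}] r1c4's peers cover all but 2, so r1c4=2.
Step 3. [r2c2∈{1}] nothing but 1 survives at r2c2 ⇒ r2c2=1.
Step 4. [r2c3∈{4}] r2c3's peers cover all but 4. So r2c3=4.
Step 5. [r4c3∈{3}] only 3 remains possible at r4c3 ⇒ r4c3=3.
Step 6. [r4c4∈{1}] nothing but 1 survives at r4c4, so r4c4=1.
Step 7. [r3c3∈{2}] r3c3's peers cover all but 2, so r3c3=2.
Step 8. [r1c1∈{3}] r1c1's peers cover all but 3. So r1c1=3.

Answer: 3 4 1 2 / 2 1 4 3 / 1 3 2 4 / 4 2 3 1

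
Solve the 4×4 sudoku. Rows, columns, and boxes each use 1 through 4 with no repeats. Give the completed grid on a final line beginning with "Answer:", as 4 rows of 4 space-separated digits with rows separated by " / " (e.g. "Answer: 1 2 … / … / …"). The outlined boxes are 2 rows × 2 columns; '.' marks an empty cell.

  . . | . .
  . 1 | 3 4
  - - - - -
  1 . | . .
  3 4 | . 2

Step 1. [r1c3∈{1,2}] in col 3, 2 fits only at r1c3, so r1c3=2.
Step 2. [r4c3∈{1}] r4c3's peers cover all but 1, so r4c3=1.
Step 3. [r3c4∈{3}] r3c4 has the single candidate 3, so r3c4=3.
Step 4. [r3c3∈{4}] r3c3 has the single candidate 4 ⇒ r3c3=4.
Step 5. [r2c1∈{2}] r2c1 is down to just 2 ⇒ r2c1=2.
Step 6. [r1c1∈{4}] r1c1's peers cover all but 4, so r1c1=4.
Step 7. [r3c2∈{2}] nothing but 2 survives at r3c2. So r3c2=2.
Step 8. [r1c2∈{3}] only 3 remains possible at r1c2, so r1c2=3.
Step 9. [r1c4∈{1}] r1c4 is down to just 1, so r1c4=1.

Answer: 4 3 2 1 / 2 1 3 4 / 1 2 4 3 / 3 4 1 2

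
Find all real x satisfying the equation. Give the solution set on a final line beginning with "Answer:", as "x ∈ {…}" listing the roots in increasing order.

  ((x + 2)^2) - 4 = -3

Step 1. [((x + 2)^2) - 4 = -3] the outer -4 inverts by adding 4, so sub: (x + 2)^2 = 1.
Step 2. [(x + 2)^2 = 1] LHS squared, RHS 1 ≥ 0: apply √ (±). So sqrt: x + 2 = 1 or -1.
Step 3. [x + 2 = 1 or -1] subtract 2: x sits inside (… + 2) ⇒ sub: x = -1 or -3.

Answer: x ∈ {-3, -1}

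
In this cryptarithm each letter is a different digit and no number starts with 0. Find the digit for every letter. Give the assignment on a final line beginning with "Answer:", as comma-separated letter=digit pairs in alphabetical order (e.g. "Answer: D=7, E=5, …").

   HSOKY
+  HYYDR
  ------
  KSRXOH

Step 1. [K] adding two 5-digit numbers gives at most 5+1 digits, and here it does — K is that final carry and must be 1. So K=1.
Step 2. [col 1: Y + R ≡ H (mod 10)] several values work for Y in column 1 (Y + R ≡ H (mod 10), carry-in 0); try Y=7. So Y=7.
Step 3. [col 1: Y + R ≡ H (mod 10)] R=8 is one option consistent with column 1 (Y + R ≡ H (mod 10), carry-in 0) — take it ⇒ R=8.
Step 4. [col 1: Y + R ≡ H (mod 10)] column 1 reads Y+R+carry(0)=H with Y=7, R=8; with digits 1,7,8 already taken and all letters distinct, the only value for H is 5, so H=5.
Step 5. [col 2: K + D ≡ O (mod 10)] O=6 is one option consistent with column 2 (K + D ≡ O (mod 10), carry-in 1) — take it. So O=6.
Step 6. [col 2: K + D ≡ O (mod 10)] in column 2 we have K+D≡O with carry-in 1; given K=1, O=6 and digits 1,5,6,7,8 already taken and all letters distinct, that pins D to 4 ⇒ D=4.
Step 7. [col 3: O + Y ≡ X (mod 10)] from column 3 (O=6, Y=7, carry-in 0, digits 1,4,5,6,7,8 already taken and all letters distinct): X must equal 3, so X=3.
Step 8. [col 4: S + Y ≡ R (mod 10)] in column 4 we have S+Y≡R with carry-in 1; given Y=7, R=8 and digits 1,3,4,5,6,7,8 already taken and all letters distinct, that pins S to 0, so S=0.

Answer: D=4, H=5, K=1, O=6, R=8, S=0, X=3, Y=7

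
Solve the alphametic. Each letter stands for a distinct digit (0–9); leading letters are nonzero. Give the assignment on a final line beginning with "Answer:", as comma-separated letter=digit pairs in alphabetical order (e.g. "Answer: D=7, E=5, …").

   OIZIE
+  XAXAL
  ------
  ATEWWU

Step 1. [col 1: E + L ≡ U (mod 10)] column 1 (E + L ≡ U (mod 10), carry-in 0) doesn't pin E yet; pick E=6 and continue. So E=6.
Step 2. [col 1: E + L ≡ U (mod 10)] L=3 is one option consistent with column 1 (E + L ≡ U (mod 10), carry-in 0) — take it ⇒ L=3.
Step 3. [A] A is the leading digit of a 6-digit sum of two 5-digit numbers; the final carry is exactly 1. So A=1.
Step 4. [col 1: E + L ≡ U (mod 10)] column 1 reads E+L+carry(0)=U with E=6, L=3; with digits 1,3,6 already taken and all letters distinct, the only value for U is 9. So U=9.
Step 5. [col 2: I + A ≡ W (mod 10)] several values work for I in column 2 (I + A ≡ W (mod 10), carry-in 0); try I=4. So I=4.
Step 6. [col 2: I + A ≡ W (mod 10)] column 2: given I=4, A=1, carry-in 0, and digits 1,3,4,6,9 already taken and all letters distinct, I+A≡W (mod 10) forces W=5, so W=5.
Step 7. [col 3: Z + X ≡ W (mod 10)] no forcing yet in column 3 (carry-in 0); Z=7 is free and consistent — try it, so Z=7.
Step 8. [col 3: Z + X ≡ W (mod 10)] from column 3 (Z=7, W=5, carry-in 0, digits 1,3,4,5,6,7,9 already taken and all letters distinct): X must equal 8, so X=8.
Step 9. [col 5: O + X ≡ T (mod 10)] in column 5 we have O+X≡T with carry-in 0; given X=8 and digits 1,3,4,5,6,7,8,9 already taken and all letters distinct, that pins O to 2, so O=2.
Step 10. [col 5: O + X ≡ T (mod 10)] column 5: given O=2, X=8, carry-in 0, and digits 1,2,3,4,5,6,7,8,9 already taken and all letters distinct, O+X≡T (mod 10) forces T=0. So T=0.

Answer: A=1, E=6, I=4, L=3, O=2, T=0, U=9, W=5, X=8, Z=7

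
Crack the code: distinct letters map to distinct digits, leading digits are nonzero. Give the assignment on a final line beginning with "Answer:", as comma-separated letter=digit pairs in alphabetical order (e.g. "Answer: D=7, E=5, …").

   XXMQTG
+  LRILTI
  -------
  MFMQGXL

Step 1. [col 1: G + I ≡ L (mod 10)] no forcing yet in column 1 (carry-in 0); I=9 is free and consistent — try it ⇒ I=9.
Step 2. [col 1: G + I ≡ L (mod 10)] no forcing yet in column 1 (carry-in 0); G=5 is free and consistent — try it, so G=5.
Step 3. [col 1: G + I ≡ L (mod 10)] in column 1 we have G+I≡L with carry-in 0; given G=5, I=9 and digits 5,9 already taken and all letters distinct, that pins L to 4. So L=4.
Step 4. [col 2: T + T ≡ X (mod 10)] several values work for T in column 2 (T + T ≡ X (mod 10), carry-in 1); try T=8. So T=8.
Step 5. [M] M is the leading digit of a 7-digit sum of two 6-digit numbers; the final carry is exactly 1, so M=1.
Step 6. [col 2: T + T ≡ X (mod 10)] column 2 reads T+T+carry(1)=X with T=8; with digits 1,4,5,8,9 already taken and all letters distinct, the only value for X is 7, so X=7.
Step 7. [col 3: Q + L ≡ G (mod 10)] from column 3 (L=4, G=5, carry-in 1, digits 1,4,5,7,8,9 already taken and all letters distinct): Q must equal 0 ⇒ Q=0.
Step 8. [col 5: X + R ≡ M (mod 10)] from column 5 (X=7, M=1, carry-in 1, digits 0,1,4,5,7,8,9 already taken and all letters distinct): R must equal 3. So R=3.
Step 9. [col 6: X + L ≡ F (mod 10)] in column 6 we have X+L≡F with carry-in 1; given X=7, L=4 and digits 0,1,3,4,5,7,8,9 already taken and all letters distinct, that pins F to 2. So F=2.

Answer: F=2, G=5, I=9, L=4, M=1, Q=0, R=3, T=8, X=7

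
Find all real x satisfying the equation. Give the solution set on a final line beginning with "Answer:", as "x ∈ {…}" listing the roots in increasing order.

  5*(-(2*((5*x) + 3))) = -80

Step 1. [5*(-(2*((5*x) + 3))) = -80] 5·(inner) — divide through by 5 ⇒ div: -(2*((5*x) + 3)) = -16.
Step 2. [-(2*((5*x) + 3)) = -16] flip signs both sides, so neg: 2*((5*x) + 3) = 16.
Step 3. [2*((5*x) + 3) = 16] divide by the outer 2 ⇒ div: (5*x) + 3 = 8.
Step 4. [(5*x) + 3 = 8] subtract 3: x sits inside (… + 3), so sub: 5*x = 5.
Step 5. [5*x = 5] divide by the outer 5 ⇒ div: x = 1.

Answer: x ∈ {1}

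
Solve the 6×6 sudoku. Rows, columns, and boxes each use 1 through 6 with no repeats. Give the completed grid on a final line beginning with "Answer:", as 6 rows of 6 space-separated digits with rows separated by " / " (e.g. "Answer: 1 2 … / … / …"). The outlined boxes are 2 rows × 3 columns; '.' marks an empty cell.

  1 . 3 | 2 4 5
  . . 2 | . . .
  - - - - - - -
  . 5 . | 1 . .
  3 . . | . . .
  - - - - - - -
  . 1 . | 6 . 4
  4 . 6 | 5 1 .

Step 1. [r5c5∈{2,3}] row 5 places 3 nowhere but r5c5 ⇒ r5c5=3.
Step 2. [r2c5∈{6}] nothing but 6 survives at r2c5. So r2c5=6.
Step 3. [r3c5∈{2}] r3c5 is down to just 2 ⇒ r3c5=2.
Step 4. [r4c2∈{2,4,6}] r4c2 is the only open cell in row 4 admitting 2. So r4c2=2.
Step 5. [r3c6∈{3,6}] row 3 places 3 nowhere but r3c6, so r3c6=3.
Step 6. [r3c3∈{4}] r3c3's peers cover all but 4. So r3c3=4.
Step 7. [r5c3∈{5}] r5c3 is down to just 5. So r5c3=5.
Step 8. [r6c6∈{2}] r6c6 has the single candidate 2. So r6c6=2.
Step 9. [r5c1∈{2}] r5c1 is down to just 2. So r5c1=2.
Step 10. [r4c6∈{6}] r4c6's peers cover all but 6, so r4c6=6.
Step 11. [r1c2∈{6}] r1c2 is down to just 6, so r1c2=6.
Step 12. [r6c2∈{3}] nothing but 3 survives at r6c2, so r6c2=3.
Step 13. [r3c1∈{6}] r3c1's peers cover all but 6. So r3c1=6.
Step 14. [r2c6∈{1}] r2c6's peers cover all but 1. So r2c6=1.
Step 15. [r4c4∈{4}] nothing but 4 survives at r4c4, so r4c4=4.
Step 16. [r2c1∈{5}] nothing but 5 survives at r2c1 ⇒ r2c1=5.
Step 17. [r4c3∈{1}] nothing but 1 survives at r4c3. So r4c3=1.
Step 18. [r2c4∈{3}] only 3 remains possible at r2c4 ⇒ r2c4=3.
Step 19. [r2c2∈{4}] r2c2's peers cover all but 4 ⇒ r2c2=4.
Step 20. [r4c5∈{5}] nothing but 5 survives at r4c5, so r4c5=5.

Answer: 1 6 3 2 4 5 / 5 4 2 3 6 1 / 6 5 4 1 2 3 / 3 2 1 4 5 6 / 2 1 5 6 3 4 / 4 3 6 5 1 2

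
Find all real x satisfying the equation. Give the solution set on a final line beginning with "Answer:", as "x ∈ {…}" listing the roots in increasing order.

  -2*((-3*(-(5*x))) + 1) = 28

Step 1. [-2*((-3*(-(5*x))) + 1) = 28] LHS = -2·(…); ÷-2 both sides. So div: (-3*(-(5*x))) + 1 = -14.
Step 2. [(-3*(-(5*x))) + 1 = -14] subtract 1: x sits inside (… + 1) ⇒ sub: -3*(-(5*x)) = -15.
Step 3. [-3*(-(5*x)) = -15] LHS = -3·(…); ÷-3 both sides. So div: -(5*x) = 5.
Step 4. [-(5*x) = 5] LHS negated; negate both sides ⇒ neg: 5*x = -5.
Step 5. [5*x = -5] 5 out front; divide by 5 ⇒ div: x = -1.

Answer: x ∈ {-1}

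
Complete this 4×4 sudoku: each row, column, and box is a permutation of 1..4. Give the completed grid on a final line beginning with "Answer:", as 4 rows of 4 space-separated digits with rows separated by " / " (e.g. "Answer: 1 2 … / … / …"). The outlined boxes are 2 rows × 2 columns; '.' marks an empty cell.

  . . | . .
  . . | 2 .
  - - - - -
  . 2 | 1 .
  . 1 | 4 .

Step 1. [r3c4∈{3}] r3c4 is down to just 3 ⇒ r3c4=3.
Step 2. [r1c1∈{1,2,3,4}] across row 1, 2 lands solely at r1c1 ⇒ r1c1=2.
Step 3. [r2c1∈{1,3,4}] in col 1, 1 fits only at r2c1. So r2c1=1.
Step 4. [r2c2∈{3,4}] row 2 places 3 nowhere but r2c2, so r2c2=3.
Step 5. [r1c4∈{1,4}] across row 1, 1 lands solely at r1c4, so r1c4=1.
Step 6. [r4c1∈{3}] only 3 remains possible at r4c1, so r4c1=3.
Step 7. [r1c2∈{4}] only 4 remains possible at r1c2, so r1c2=4.
Step 8. [r1c3∈{3}] nothing but 3 survives at r1c3, so r1c3=3.
Step 9. [r3c1∈{4}] nothing but 4 survives at r3c1, so r3c1=4.
Step 10. [r2c4∈{4}] r2c4's peers cover all but 4, so r2c4=4.
Step 11. [r4c4∈{2}] r4c4's peers cover all but 2, so r4c4=2.

Answer: 2 4 3 1 / 1 3 2 4 / 4 2 1 3 / 3 1 4 2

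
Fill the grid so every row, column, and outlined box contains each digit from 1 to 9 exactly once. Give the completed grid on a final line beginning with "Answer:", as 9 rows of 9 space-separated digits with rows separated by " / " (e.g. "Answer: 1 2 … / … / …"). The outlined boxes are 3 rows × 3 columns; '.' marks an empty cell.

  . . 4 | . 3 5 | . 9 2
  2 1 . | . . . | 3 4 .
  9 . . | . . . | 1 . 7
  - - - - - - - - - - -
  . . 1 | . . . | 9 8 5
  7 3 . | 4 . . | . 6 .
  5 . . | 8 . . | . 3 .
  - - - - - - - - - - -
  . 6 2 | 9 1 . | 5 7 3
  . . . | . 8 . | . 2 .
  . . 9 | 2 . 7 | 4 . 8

Step 1. [r3c4∈{6}] nothing but 6 survives at r3c4, so r3c4=6.
Step 2. [r2c3∈{5,6,7,8}] row 2 places 5 nowhere but r2c3, so r2c3=5.
Step 3. [r3c2∈{8}] r3c2 is down to just 8 ⇒ r3c2=8.
Step 4. [r9c5∈{5,6}] r9c5 is the only open cell in row 9 admitting 6. So r9c5=6.
Step 5. [r6c2∈{2,4,9}] in col 2, 9 fits only at r6c2. So r6c2=9.
Step 6. [r5c7∈{2}] nothing but 2 survives at r5c7. So r5c7=2.
Step 7. [r5c9∈{1}] only 1 remains possible at r5c9, so r5c9=1.
Step 8. [r2c4∈{7}] only 7 remains possible at r2c4. So r2c4=7.
Step 9. [r8c1∈{1,3,4}] in row 8, 1 fits only at r8c1 ⇒ r8c1=1.
Step 10. [r7c6∈{4}] nothing but 4 survives at r7c6 ⇒ r7c6=4.
Step 11. [r3c6∈{2}] r3c6's peers cover all but 2 ⇒ r3c6=2.
Step 12. [r8c6∈{3}] r8c6 is down to just 3, so r8c6=3.
Step 13. [r8c2∈{4,5,7}] 4 has one home in row 8: r8c2. So r8c2=4.
Step 14. [r2c5∈{9}] nothing but 9 survives at r2c5, so r2c5=9.
Step 15. [r2c9∈{6}] r2c9's peers cover all but 6, so r2c9=6.
Step 16. [r6c3∈{6}] r6c3's peers cover all but 6 ⇒ r6c3=6.
Step 17. [r4c5∈{2,7}] r4c5 is the only open cell in row 4 admitting 7, so r4c5=7.
Step 18. [r9c2∈{5}] only 5 remains possible at r9c2. So r9c2=5.
Step 19. [r6c7∈{7}] nothing but 7 survives at r6c7. So r6c7=7.
Step 20. [r3c8∈{5}] r3c8 is down to just 5, so r3c8=5.
Step 21. [r5c5∈{5}] r5c5 has the single candidate 5 ⇒ r5c5=5.
Step 22. [r3c5∈{4}] r3c5 has the single candidate 4. So r3c5=4.
Step 23. [r2c6∈{8}] only 8 remains possible at r2c6, so r2c6=8.
Step 24. [r3c3∈{3}] only 3 remains possible at r3c3. So r3c3=3.
Step 25. [r4c1∈{4}] r4c1 is down to just 4, so r4c1=4.
Step 26. [r4c2∈{2}] r4c2 has the single candidate 2 ⇒ r4c2=2.
Step 27. [r1c7∈{8}] nothing but 8 survives at r1c7 ⇒ r1c7=8.
Step 28. [r6c9∈{4}] r6c9's peers cover all but 4, so r6c9=4.
Step 29. [r7c1∈{8}] r7c1 has the single candidate 8, so r7c1=8.
Step 30. [r6c5∈{2}] r6c5's peers cover all but 2 ⇒ r6c5=2.
Step 31. [r1c2∈{7}] only 7 remains possible at r1c2 ⇒ r1c2=7.
Step 32. [r1c4∈{1}] r1c4 is down to just 1 ⇒ r1c4=1.
Step 33. [r9c8∈{1}] r9c8 has the single candidate 1, so r9c8=1.
Step 34. [r1c1∈{6}] r1c1 is down to just 6. So r1c1=6.
Step 35. [r6c6∈{1}] only 1 remains possible at r6c6 ⇒ r6c6=1.
Step 36. [r5c6∈{9}] only 9 remains possible at r5c6, so r5c6=9.
Step 37. [r8c7∈{6}] only 6 remains possible at r8c7, so r8c7=6.
Step 38. [r8c4∈{5}] r8c4 has the single candidate 5. So r8c4=5.
Step 39. [r8c9∈{9}] r8c9's peers cover all but 9. So r8c9=9.
Step 40. [r5c3∈{8}] only 8 remains possible at r5c3. So r5c3=8.
Step 41. [r4c6∈{6}] r4c6 is down to just 6. So r4c6=6.
Step 42. [r9c1∈{3}] r9c1 has the single candidate 3 ⇒ r9c1=3.
Step 43. [r4c4∈{3}] r4c4's peers cover all but 3. So r4c4=3.
Step 44. [r8c3∈{7}] r8c3 has the single candidate 7, so r8c3=7.

Answer: 6 7 4 1 3 5 8 9 2 / 2 1 5 7 9 8 3 4 6 / 9 8 3 6 4 2 1 5 7 / 4 2 1 3 7 6 9 8 5 / 7 3 8 4 5 9 2 6 1 / 5 9 6 8 2 1 7 3 4 / 8 6 2 9 1 4 5 7 3 / 1 4 7 5 8 3 6 2 9 / 3 5 9 2 6 7 4 1 8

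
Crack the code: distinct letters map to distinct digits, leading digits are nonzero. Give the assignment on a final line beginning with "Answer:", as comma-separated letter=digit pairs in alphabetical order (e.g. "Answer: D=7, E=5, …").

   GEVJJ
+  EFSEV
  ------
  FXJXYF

Step 1. [col 1: J + V ≡ F (mod 10)] column 1 (J + V ≡ F (mod 10), carry-in 0) doesn't pin F yet; pick F=1 and continue, so F=1.
Step 2. [col 1: J + V ≡ F (mod 10)] column 1 (J + V ≡ F (mod 10), carry-in 0) doesn't pin J yet; pick J=5 and continue ⇒ J=5.
Step 3. [col 1: J + V ≡ F (mod 10)] column 1: given J=5, F=1, carry-in 0, and digits 1,5 already taken and all letters distinct, J+V≡F (mod 10) forces V=6. So V=6.
Step 4. [col 2: J + E ≡ Y (mod 10)] E=3 is one option consistent with column 2 (J + E ≡ Y (mod 10), carry-in 1) — take it, so E=3.
Step 5. [col 2: J + E ≡ Y (mod 10)] column 2: given J=5, E=3, carry-in 1, and digits 1,3,5,6 already taken and all letters distinct, J+E≡Y (mod 10) forces Y=9 ⇒ Y=9.
Step 6. [col 3: V + S ≡ X (mod 10)] column 3 (V + S ≡ X (mod 10), carry-in 0) doesn't pin X yet; pick X=0 and continue. So X=0.
Step 7. [col 3: V + S ≡ X (mod 10)] column 3: given V=6, X=0, carry-in 0, and digits 0,1,3,5,6,9 already taken and all letters distinct, V+S≡X (mod 10) forces S=4 ⇒ S=4.
Step 8. [col 5: G + E ≡ X (mod 10)] column 5 reads G+E+carry(0)=X with E=3, X=0; with digits 0,1,3,4,5,6,9 already taken and all letters distinct, the only value for G is 7, so G=7.

Answer: E=3, F=1, G=7, J=5, S=4, V=6, X=0, Y=9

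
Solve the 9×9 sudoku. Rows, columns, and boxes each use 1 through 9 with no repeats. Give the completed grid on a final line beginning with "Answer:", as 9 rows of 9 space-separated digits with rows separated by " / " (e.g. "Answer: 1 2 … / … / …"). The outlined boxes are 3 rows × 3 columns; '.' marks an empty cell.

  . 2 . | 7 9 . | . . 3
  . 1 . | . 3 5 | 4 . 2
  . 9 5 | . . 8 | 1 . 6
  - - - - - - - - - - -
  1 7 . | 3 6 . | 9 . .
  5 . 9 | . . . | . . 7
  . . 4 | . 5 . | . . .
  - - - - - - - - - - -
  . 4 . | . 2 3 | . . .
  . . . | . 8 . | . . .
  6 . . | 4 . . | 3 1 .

Step 1. [r8c3∈{1,2,3,7}] across col 3, 3 lands solely at r8c3, so r8c3=3.
Step 2. [r5c5∈{1,4}] col 5 places 1 nowhere but r5c5, so r5c5=1.
Step 3. [r8c2∈{5}] nothing but 5 survives at r8c2. So r8c2=5.
Step 4. [r7c4∈{1,5,6,9}] across col 4, 5 lands solely at r7c4. So r7c4=5.
Step 5. [r9c2∈{8}] only 8 remains possible at r9c2 ⇒ r9c2=8.
Step 6. [r2c8∈{7,8,9}] across row 2, 9 lands solely at r2c8, so r2c8=9.
Step 7. [r6c6∈{2,7,9}] 7 has one home in row 6: r6c6 ⇒ r6c6=7.
Step 8. [r3c1∈{3,4,7}] in row 3, 3 fits only at r3c1, so r3c1=3.
Step 9. [r8c4∈{1,6,9}] in col 4, 1 fits only at r8c4 ⇒ r8c4=1.
Step 10. [r8c6∈{6,9}] r8c6 is the only open cell in box 8 admitting 6, so r8c6=6.
Step 11. [r9c3∈{2,7}] across row 9, 2 lands solely at r9c3 ⇒ r9c3=2.
Step 12. [r4c3∈{8}] r4c3 is down to just 8. So r4c3=8.
Step 13. [r6c1∈{2}] r6c1 is down to just 2, so r6c1=2.
Step 14. [r9c9∈{5,9}] 5 has one home in row 9: r9c9. So r9c9=5.
Step 15. [r4c9∈{4}] only 4 remains possible at r4c9, so r4c9=4.
Step 16. [r4c6∈{2}] nothing but 2 survives at r4c6. So r4c6=2.
Step 17. [r5c4∈{8}] r5c4's peers cover all but 8, so r5c4=8.
Step 18. [r1c7∈{5,8}] in col 7, 5 fits only at r1c7 ⇒ r1c7=5.
Step 19. [r1c8∈{8}] r1c8 is down to just 8, so r1c8=8.
Step 20. [r8c8∈{2,4,7}] across row 8, 4 lands solely at r8c8 ⇒ r8c8=4.
Step 21. [r5c8∈{2,3,6}] col 8 places 2 nowhere but r5c8 ⇒ r5c8=2.
Step 22. [r5c7∈{6}] nothing but 6 survives at r5c7. So r5c7=6.
Step 23. [r8c9∈{9}] r8c9 is down to just 9. So r8c9=9.
Step 24. [r8c1∈{7}] r8c1's peers cover all but 7 ⇒ r8c1=7.
Step 25. [r7c7∈{7,8}] across col 7, 7 lands solely at r7c7 ⇒ r7c7=7.
Step 26. [r5c6∈{4}] r5c6's peers cover all but 4. So r5c6=4.
Step 27. [r5c2∈{3}] r5c2's peers cover all but 3, so r5c2=3.
Step 28. [r1c3∈{6}] r1c3's peers cover all but 6 ⇒ r1c3=6.
Step 29. [r6c7∈{8}] nothing but 8 survives at r6c7, so r6c7=8.
Step 30. [r6c8∈{3}] r6c8 is down to just 3 ⇒ r6c8=3.
Step 31. [r8c7∈{2}] only 2 remains possible at r8c7 ⇒ r8c7=2.
Step 32. [r6c4∈{9}] only 9 remains possible at r6c4 ⇒ r6c4=9.
Step 33. [r7c3∈{1}] r7c3 is down to just 1, so r7c3=1.
Step 34. [r1c6∈{1}] only 1 remains possible at r1c6, so r1c6=1.
Step 35. [r7c9∈{8}] r7c9 has the single candidate 8, so r7c9=8.
Step 36. [r4c8∈{5}] nothing but 5 survives at r4c8 ⇒ r4c8=5.
Step 37. [r9c5∈{7}] r9c5's peers cover all but 7 ⇒ r9c5=7.
Step 38. [r3c5∈{4}] nothing but 4 survives at r3c5. So r3c5=4.
Step 39. [r3c4∈{2}] r3c4 has the single candidate 2 ⇒ r3c4=2.
Step 40. [r1c1∈{4}] only 4 remains possible at r1c1, so r1c1=4.
Step 41. [r6c2∈{6}] r6c2 has the single candidate 6 ⇒ r6c2=6.
Step 42. [r2c1∈{8}] r2c1's peers cover all but 8, so r2c1=8.
Step 43. [r9c6∈{9}] only 9 remains possible at r9c6, so r9c6=9.
Step 44. [r6c9∈{1}] r6c9's peers cover all but 1. So r6c9=1.
Step 45. [r3c8∈{7}] only 7 remains possible at r3c8 ⇒ r3c8=7.
Step 46. [r2c4∈{6}] only 6 remains possible at r2c4 ⇒ r2c4=6.
Step 47. [r7c1∈{9}] r7c1's peers cover all but 9, so r7c1=9.
Step 48. [r7c8∈{6}] r7c8 is down to just 6, so r7c8=6.
Step 49. [r2c3∈{7}] only 7 remains possible at r2c3 ⇒ r2c3=7.

Answer: 4 2 6 7 9 1 5 8 3 / 8 1 7 6 3 5 4 9 2 / 3 9 5 2 4 8 1 7 6 / 1 7 8 3 6 2 9 5 4 / 5 3 9 8 1 4 6 2 7 / 2 6 4 9 5 7 8 3 1 / 9 4 1 5 2 3 7 6 8 / 7 5 3 1 8 6 2 4 9 / 6 8 2 4 7 9 3 1 5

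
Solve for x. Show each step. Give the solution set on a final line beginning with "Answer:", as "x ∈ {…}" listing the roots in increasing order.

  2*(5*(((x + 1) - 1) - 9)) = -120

Step 1. [2*(5*(((x + 1) - 1) - 9)) = -120] 2 out front; divide by 2. So div: 5*(((x + 1) - 1) - 9) = -60.
Step 2. [5*(((x + 1) - 1) - 9) = -60] divide by the outer 5, so div: ((x + 1) - 1) - 9 = -12.
Step 3. [((x + 1) - 1) - 9 = -12] peel the -9: add 9 from each side ⇒ sub: (x + 1) - 1 = -3.
Step 4. [(x + 1) - 1 = -3] peel the -1: add 1 from each side ⇒ sub: x + 1 = -2.
Step 5. [x + 1 = -2] +1 is outermost — subtract 1 both sides, so sub: x = -3.

Answer: x ∈ {-3}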